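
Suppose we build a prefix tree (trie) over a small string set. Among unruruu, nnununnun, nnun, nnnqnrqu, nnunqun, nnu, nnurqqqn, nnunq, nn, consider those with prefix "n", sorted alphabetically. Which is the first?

Filter for "n…" and sort: "nn", "nnnqnrqu", "nnu", "nnun", "nnunq", "nnunqun", "nnununnun", "nnurqqqn"
Position 1: nn

nn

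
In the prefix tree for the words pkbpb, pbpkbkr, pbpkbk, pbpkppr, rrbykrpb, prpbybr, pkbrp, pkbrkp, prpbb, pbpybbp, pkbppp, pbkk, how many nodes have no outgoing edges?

A leaf is a node with no children — equivalently, the end of a word that is not a proper prefix of any other stored word.
Those words: "pbkk", "pbpkbkr", "pbpkppr", "pbpybbp", "pkbpb", "pkbppp", "pkbrkp", "pkbrp", "prpbb", "prpbybr", "rrbykrpb"
Leaf count: 11

11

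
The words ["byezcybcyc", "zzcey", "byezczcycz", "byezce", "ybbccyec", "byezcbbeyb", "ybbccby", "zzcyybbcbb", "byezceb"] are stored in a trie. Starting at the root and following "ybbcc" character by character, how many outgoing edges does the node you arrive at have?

2

Walk "ybbcc" from the root, arriving at one node.
Distinct next characters after "ybbcc": b, y.
That node has 2 child edges.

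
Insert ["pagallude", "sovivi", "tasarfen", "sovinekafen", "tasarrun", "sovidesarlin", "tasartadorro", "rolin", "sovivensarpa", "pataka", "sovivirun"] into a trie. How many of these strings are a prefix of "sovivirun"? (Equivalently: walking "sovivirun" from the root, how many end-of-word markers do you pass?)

2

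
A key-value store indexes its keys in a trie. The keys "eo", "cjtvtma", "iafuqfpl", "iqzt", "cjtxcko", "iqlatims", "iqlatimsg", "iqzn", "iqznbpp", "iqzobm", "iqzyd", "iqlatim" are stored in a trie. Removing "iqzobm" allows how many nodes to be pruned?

3

A node on "iqzobm"'s path can go only if nothing else ends at it or branches off below it.
The suffix "obm" (3 nodes) is used only by "iqzobm"; the node for "iqz" still has the child "t", so pruning stops there.
Nodes removed: 3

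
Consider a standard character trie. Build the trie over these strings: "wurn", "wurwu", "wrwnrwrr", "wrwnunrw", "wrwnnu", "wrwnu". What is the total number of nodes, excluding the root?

Count nodes per top-level branch (shared prefixes stored once):
  'w'-branch (wrwnnu, wrwnrwrr, wrwnu, wrwnunrw, wurn, wurwu): 19 nodes
Sum: 19

19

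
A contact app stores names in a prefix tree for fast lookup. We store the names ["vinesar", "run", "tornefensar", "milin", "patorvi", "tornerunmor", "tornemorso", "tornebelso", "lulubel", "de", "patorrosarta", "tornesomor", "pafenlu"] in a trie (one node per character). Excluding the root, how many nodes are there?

Count nodes per top-level branch (shared prefixes stored once):
  'd'-branch (de): 2 nodes
  'l'-branch (lulubel): 7 nodes
  'm'-branch (milin): 5 nodes
  'p'-branch (pafenlu, patorrosarta, patorvi): 19 nodes
  'r'-branch (run): 3 nodes
  't'-branch (tornebelso, tornefensar, tornemorso, tornerunmor, tornesomor): 32 nodes
  'v'-branch (vinesar): 7 nodes
Sum: 75

75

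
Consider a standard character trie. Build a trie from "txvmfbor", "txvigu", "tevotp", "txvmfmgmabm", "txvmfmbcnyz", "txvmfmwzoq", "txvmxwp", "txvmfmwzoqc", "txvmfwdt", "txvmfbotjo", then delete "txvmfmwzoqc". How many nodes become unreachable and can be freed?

1

After clearing the end-marker at "txvmfmwzoqc", prune upward until reaching a node still needed by another word.
The suffix "c" (1 node) is used only by "txvmfmwzoqc"; "txvmfmwzoq" is itself a stored word, so pruning stops there.
Nodes removed: 1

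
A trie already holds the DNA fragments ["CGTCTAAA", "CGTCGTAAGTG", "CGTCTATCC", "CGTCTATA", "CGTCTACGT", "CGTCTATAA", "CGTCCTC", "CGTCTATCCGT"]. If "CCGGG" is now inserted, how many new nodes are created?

The longest prefix of "CCGGG" already in the trie is "C" (length 1).
Each of the 4 remaining characters creates one node.

4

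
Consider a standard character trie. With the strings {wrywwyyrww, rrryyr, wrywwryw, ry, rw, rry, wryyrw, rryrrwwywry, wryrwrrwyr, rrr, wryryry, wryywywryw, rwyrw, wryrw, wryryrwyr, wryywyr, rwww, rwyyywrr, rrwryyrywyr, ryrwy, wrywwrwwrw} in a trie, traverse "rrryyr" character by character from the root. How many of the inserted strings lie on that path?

2

Check each prefix of "rrryyr" against the stored set — each match is an end-marker on the path.
Prefixes of the query that are stored words: "rrr", "rrryyr"
Count: 2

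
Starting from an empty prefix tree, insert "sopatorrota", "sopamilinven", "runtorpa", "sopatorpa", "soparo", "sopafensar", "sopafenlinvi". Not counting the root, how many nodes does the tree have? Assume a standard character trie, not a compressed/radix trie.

42

For each word, the new-node count is its length minus the longest prefix already in the trie:
  "sopatorrota" → 11 new (s, o, p, a, t, o, r, r, o, t, a)
  "sopamilinven" → prefix "sopa" already present; 8 new (m, i, l, i, n, v, e, n)
  "runtorpa" → 8 new (r, u, n, t, o, r, p, a)
  "sopatorpa" → prefix "sopator" already present; 2 new (p, a)
  "soparo" → prefix "sopa" already present; 2 new (r, o)
  "sopafensar" → prefix "sopa" already present; 6 new (f, e, n, s, a, r)
  "sopafenlinvi" → prefix "sopafen" already present; 5 new (l, i, n, v, i)
Total nodes = 11 + 8 + 8 + 2 + 2 + 6 + 5 = 42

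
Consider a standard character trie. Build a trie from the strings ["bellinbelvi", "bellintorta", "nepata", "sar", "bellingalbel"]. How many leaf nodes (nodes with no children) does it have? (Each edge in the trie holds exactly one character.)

A leaf is a node with no children — equivalently, the end of a word that is not a proper prefix of any other stored word.
Those words: "bellinbelvi", "bellingalbel", "bellintorta", "nepata", "sar"
Leaf count: 5

5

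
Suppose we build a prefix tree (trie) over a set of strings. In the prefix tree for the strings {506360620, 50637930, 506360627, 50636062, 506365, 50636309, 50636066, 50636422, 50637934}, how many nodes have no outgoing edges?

A leaf is a node with no children — equivalently, the end of a word that is not a proper prefix of any other stored word.
Those words: "506360620", "506360627", "50636066", "50636309", "50636422", "506365", "50637930", "50637934"
Leaf count: 8

8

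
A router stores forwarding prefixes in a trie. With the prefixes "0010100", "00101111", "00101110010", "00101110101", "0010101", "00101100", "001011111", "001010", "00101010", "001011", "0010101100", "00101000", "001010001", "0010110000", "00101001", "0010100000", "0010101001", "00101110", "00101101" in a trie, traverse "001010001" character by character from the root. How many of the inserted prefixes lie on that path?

4

Walk "001010001" from the root; an end-of-word marker is hit whenever a stored word is a prefix of "001010001".
Prefixes of the query that are stored words: "001010", "0010100", "00101000", "001010001"
Count: 4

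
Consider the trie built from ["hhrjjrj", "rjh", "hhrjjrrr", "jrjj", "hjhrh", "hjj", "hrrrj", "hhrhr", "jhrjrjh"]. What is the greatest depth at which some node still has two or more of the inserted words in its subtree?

6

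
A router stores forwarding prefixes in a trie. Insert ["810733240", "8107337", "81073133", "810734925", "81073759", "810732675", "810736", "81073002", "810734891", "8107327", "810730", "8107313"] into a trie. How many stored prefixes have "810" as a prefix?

12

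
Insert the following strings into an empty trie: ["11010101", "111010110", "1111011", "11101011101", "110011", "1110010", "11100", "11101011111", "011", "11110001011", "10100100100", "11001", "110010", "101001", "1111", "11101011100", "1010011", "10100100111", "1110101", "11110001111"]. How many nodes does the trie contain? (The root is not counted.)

57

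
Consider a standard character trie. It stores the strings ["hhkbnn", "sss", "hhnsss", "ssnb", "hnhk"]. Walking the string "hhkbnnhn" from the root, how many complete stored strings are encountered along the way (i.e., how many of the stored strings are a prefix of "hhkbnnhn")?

1

Check each prefix of "hhkbnnhn" against the stored set — each match is an end-marker on the path.
Prefixes of the query that are stored words: "hhkbnn"
Count: 1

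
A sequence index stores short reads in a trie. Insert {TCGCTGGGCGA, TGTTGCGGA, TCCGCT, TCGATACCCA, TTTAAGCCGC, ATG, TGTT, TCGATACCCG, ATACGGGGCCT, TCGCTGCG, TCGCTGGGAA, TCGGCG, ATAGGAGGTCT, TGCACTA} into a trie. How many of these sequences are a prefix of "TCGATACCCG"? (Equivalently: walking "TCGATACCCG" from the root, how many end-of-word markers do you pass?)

1

Traverse "TCGATACCCG" character by character; count nodes along the way that are marked as word ends.
Prefixes of the query that are stored words: "TCGATACCCG"
Count: 1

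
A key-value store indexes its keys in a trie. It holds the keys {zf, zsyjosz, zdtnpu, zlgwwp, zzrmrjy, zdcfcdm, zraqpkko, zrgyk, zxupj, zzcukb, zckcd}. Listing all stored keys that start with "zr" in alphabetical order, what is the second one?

zrgyk

Words with prefix "zr", in lexicographic order: "zraqpkko", "zrgyk"
Position 2: zrgyk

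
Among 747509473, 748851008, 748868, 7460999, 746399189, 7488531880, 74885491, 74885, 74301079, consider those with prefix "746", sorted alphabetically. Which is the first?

7460999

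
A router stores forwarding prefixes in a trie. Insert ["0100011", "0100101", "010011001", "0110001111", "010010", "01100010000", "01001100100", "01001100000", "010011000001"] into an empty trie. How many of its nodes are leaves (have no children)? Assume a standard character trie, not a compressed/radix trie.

Leaves are exactly the stored words that no other stored word extends.
Those words: "0100011", "0100101", "010011000001", "01001100100", "01100010000", "0110001111"
Leaf count: 6

6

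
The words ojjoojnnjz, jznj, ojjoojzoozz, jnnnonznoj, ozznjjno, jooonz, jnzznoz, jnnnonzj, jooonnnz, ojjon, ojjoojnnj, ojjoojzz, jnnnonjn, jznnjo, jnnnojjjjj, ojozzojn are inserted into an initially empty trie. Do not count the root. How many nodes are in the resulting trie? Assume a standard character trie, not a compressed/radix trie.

Count nodes per top-level branch (shared prefixes stored once):
  'j'-branch (jnnnojjjjj, jnnnonjn, jnnnonzj, jnnnonznoj, jnzznoz, jooonnnz, jooonz, jznj, jznnjo): 37 nodes
  'o'-branch (ojjon, ojjoojnnj, ojjoojnnjz, ojjoojzoozz, ojjoojzz, ojozzojn, ozznjjno): 30 nodes
Sum: 67

67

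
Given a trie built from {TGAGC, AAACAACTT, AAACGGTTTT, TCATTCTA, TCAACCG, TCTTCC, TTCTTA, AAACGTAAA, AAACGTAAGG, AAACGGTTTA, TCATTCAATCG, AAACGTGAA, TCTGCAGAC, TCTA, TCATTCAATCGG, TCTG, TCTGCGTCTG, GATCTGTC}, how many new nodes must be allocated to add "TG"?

0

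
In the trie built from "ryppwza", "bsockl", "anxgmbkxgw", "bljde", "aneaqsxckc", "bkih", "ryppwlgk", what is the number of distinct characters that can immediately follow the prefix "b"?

Follow the path "b" to its node, then look at its outgoing edges.
Characters that immediately follow "b" among the stored strings: {k, l, s}.
That node has 3 child edges.

3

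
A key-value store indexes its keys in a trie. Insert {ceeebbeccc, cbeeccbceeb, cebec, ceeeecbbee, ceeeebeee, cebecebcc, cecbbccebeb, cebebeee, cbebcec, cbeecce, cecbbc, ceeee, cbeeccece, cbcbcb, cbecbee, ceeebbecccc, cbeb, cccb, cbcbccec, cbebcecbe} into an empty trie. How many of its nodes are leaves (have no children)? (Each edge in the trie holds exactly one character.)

13

A leaf is a node with no children — equivalently, the end of a word that is not a proper prefix of any other stored word.
Those words: "cbcbcb", "cbcbccec", "cbebcecbe", "cbecbee", "cbeeccbceeb", "cbeeccece", "cccb", "cebebeee", "cebecebcc", "cecbbccebeb", "ceeebbecccc", "ceeeebeee", "ceeeecbbee"
Leaf count: 13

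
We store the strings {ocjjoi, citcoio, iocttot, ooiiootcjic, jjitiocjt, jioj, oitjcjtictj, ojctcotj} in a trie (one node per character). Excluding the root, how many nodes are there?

59

Insert word by word; a character creates a node only if that edge doesn't already exist:
  "ocjjoi" → 6 new (o, c, j, j, o, i)
  "citcoio" → 7 new (c, i, t, c, o, i, o)
  "iocttot" → 7 new (i, o, c, t, t, o, t)
  "ooiiootcjic" → prefix "o" already present; 10 new (o, i, i, o, o, t, c, j, i, c)
  "jjitiocjt" → 9 new (j, j, i, t, i, o, c, j, t)
  "jioj" → prefix "j" already present; 3 new (i, o, j)
  "oitjcjtictj" → prefix "o" already present; 10 new (i, t, j, c, j, t, i, c, t, j)
  "ojctcotj" → prefix "o" already present; 7 new (j, c, t, c, o, t, j)
Total nodes = 6 + 7 + 7 + 10 + 9 + 3 + 10 + 7 = 59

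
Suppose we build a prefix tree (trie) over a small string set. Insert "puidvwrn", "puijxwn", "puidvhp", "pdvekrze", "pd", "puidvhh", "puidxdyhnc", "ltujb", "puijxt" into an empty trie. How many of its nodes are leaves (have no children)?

Leaves are exactly the stored words that no other stored word extends.
Those words: "ltujb", "pdvekrze", "puidvhh", "puidvhp", "puidvwrn", "puidxdyhnc", "puijxt", "puijxwn"
Leaf count: 8

8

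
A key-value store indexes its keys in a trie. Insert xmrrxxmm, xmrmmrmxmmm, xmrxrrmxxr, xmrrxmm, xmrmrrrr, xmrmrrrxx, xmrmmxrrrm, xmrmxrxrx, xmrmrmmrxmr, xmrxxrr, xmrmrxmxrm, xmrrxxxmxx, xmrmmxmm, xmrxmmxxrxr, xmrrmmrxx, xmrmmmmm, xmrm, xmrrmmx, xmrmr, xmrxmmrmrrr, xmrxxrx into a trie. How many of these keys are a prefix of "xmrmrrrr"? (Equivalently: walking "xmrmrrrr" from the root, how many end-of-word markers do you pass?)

Check each prefix of "xmrmrrrr" against the stored set — each match is an end-marker on the path.
Prefixes of the query that are stored words: "xmrm", "xmrmr", "xmrmrrrr"
Count: 3

3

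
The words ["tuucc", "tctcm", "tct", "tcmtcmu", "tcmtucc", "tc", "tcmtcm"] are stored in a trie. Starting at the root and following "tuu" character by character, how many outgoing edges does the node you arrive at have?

The children of the "tuu" node are the distinct next characters among strings starting with "tuu".
Characters that immediately follow "tuu" among the stored strings: {c}.
That node has 1 child edge.

1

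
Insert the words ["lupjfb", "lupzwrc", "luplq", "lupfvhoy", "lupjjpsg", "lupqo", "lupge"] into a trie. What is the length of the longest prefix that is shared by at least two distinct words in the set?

4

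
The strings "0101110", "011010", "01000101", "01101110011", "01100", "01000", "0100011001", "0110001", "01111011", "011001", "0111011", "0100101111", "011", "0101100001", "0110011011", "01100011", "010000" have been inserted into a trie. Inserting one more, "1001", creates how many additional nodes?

Nothing in the trie begins with "1"; the whole of "1001" is new.
4 − 0 = 4 new nodes.

4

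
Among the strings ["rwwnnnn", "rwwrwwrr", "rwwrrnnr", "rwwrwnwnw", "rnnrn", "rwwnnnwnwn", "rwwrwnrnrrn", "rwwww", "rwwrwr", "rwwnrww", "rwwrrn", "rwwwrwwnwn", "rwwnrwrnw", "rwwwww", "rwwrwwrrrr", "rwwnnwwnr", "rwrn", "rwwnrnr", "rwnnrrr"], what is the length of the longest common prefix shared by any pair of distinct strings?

8

Equivalently: take the maximum, over all pairs, of their longest common prefix length.
"rwwrwwrr" and "rwwrwwrrrr" agree on "rwwrwwrr" (8 characters) before diverging; nothing deeper is shared.
Longest shared-prefix length: 8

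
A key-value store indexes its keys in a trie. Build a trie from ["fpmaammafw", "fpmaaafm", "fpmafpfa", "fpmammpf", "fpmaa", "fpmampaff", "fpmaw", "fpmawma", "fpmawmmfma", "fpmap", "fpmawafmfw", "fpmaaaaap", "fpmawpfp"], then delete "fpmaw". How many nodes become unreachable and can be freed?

0

After clearing the end-marker at "fpmaw", prune upward until reaching a node still needed by another word.
Every node on "fpmaw" is still needed (e.g. by "fpmawma"), so nothing is freed.
Nodes removed: 0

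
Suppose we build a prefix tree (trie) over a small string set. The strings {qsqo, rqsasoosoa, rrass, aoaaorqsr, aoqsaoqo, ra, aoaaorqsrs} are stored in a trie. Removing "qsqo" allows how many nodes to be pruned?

4

Walk "qsqo" from the leaf back toward the root, removing each node that no remaining word uses.
No other word shares any prefix with "qsqo", so all 4 of its nodes go.
Nodes removed: 4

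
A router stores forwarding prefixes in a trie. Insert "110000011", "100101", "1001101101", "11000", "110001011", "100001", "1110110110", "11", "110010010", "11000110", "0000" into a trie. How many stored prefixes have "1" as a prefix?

10

Traverse to the node for "1", then collect every word in that subtree.
Matches: "100001", "100101", "1001101101", "11", "11000", "110000011", "110001011", "11000110", "110010010", "1110110110"
Count: 10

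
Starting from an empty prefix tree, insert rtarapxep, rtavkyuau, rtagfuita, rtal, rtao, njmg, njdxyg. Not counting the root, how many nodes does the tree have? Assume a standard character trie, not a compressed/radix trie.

Count nodes per top-level branch (shared prefixes stored once):
  'n'-branch (njdxyg, njmg): 8 nodes
  'r'-branch (rtagfuita, rtal, rtao, rtarapxep, rtavkyuau): 23 nodes
Sum: 31

31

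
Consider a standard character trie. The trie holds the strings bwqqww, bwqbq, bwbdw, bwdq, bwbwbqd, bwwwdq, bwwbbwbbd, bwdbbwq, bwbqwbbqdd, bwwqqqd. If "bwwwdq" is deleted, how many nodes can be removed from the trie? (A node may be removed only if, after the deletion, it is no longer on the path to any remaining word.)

3

Walk "bwwwdq" from the leaf back toward the root, removing each node that no remaining word uses.
The suffix "wdq" (3 nodes) is used only by "bwwwdq"; the node for "bww" still has the child "b", so pruning stops there.
Nodes removed: 3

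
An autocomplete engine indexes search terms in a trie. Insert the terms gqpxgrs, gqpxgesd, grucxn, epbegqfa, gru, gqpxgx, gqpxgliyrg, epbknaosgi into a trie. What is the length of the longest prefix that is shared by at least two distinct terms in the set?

5

Equivalently: take the maximum, over all pairs, of their longest common prefix length.
e.g. "gqpxgesd" and "gqpxgliyrg" share the prefix "gqpxg" of length 5; no pair shares a longer one.
Longest shared-prefix length: 5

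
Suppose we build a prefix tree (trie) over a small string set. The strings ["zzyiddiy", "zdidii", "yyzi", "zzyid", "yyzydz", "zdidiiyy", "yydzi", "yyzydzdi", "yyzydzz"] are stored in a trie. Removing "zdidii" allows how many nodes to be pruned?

0

Walk "zdidii" from the leaf back toward the root, removing each node that no remaining word uses.
Every node on "zdidii" is still needed (e.g. by "zdidiiyy"), so nothing is freed.
Nodes removed: 0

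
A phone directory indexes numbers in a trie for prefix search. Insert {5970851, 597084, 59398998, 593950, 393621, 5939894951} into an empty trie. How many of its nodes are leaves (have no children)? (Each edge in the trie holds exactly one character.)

6

Leaves are exactly the stored words that no other stored word extends.
Those words: "393621", "593950", "5939894951", "59398998", "597084", "5970851"
Leaf count: 6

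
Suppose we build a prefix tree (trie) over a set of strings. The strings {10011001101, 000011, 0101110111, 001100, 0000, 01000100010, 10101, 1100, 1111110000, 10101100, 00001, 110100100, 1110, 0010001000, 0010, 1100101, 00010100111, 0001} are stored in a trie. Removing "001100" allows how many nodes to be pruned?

3

Walk "001100" from the leaf back toward the root, removing each node that no remaining word uses.
The suffix "100" (3 nodes) is used only by "001100"; the node for "001" still has the child "0", so pruning stops there.
Nodes removed: 3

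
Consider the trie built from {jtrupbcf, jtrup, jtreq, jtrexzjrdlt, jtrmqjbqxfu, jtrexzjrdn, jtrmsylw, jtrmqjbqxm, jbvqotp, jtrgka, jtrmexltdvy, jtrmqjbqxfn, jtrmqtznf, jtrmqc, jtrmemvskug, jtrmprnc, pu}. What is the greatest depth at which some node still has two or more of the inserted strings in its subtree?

10

Look for the deepest trie node that still has at least two words in its subtree.
"jtrmqjbqxfn" and "jtrmqjbqxfu" agree on "jtrmqjbqxf" (10 characters) before diverging; nothing deeper is shared.
Longest shared-prefix length: 10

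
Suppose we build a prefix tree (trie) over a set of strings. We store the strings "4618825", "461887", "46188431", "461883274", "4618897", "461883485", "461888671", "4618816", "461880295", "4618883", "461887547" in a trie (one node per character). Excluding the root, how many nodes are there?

34

For each word, the new-node count is its length minus the longest prefix already in the trie:
  "4618825" → 7 new (4, 6, 1, 8, 8, 2, 5)
  "461887" → prefix "46188" already present; 1 new (7)
  "46188431" → prefix "46188" already present; 3 new (4, 3, 1)
  "461883274" → prefix "46188" already present; 4 new (3, 2, 7, 4)
  "4618897" → prefix "46188" already present; 2 new (9, 7)
  "461883485" → prefix "461883" already present; 3 new (4, 8, 5)
  "461888671" → prefix "46188" already present; 4 new (8, 6, 7, 1)
  "4618816" → prefix "46188" already present; 2 new (1, 6)
  "461880295" → prefix "46188" already present; 4 new (0, 2, 9, 5)
  "4618883" → prefix "461888" already present; 1 new (3)
  "461887547" → prefix "461887" already present; 3 new (5, 4, 7)
Total nodes = 7 + 1 + 3 + 4 + 2 + 3 + 4 + 2 + 4 + 1 + 3 = 34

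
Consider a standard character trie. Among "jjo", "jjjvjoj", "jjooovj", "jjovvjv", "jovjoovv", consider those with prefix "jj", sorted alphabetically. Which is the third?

jjooovj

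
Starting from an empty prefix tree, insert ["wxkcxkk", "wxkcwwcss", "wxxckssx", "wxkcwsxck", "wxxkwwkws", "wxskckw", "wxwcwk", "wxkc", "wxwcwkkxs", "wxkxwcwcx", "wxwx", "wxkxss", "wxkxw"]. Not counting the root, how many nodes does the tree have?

49

Trace insertions, counting only characters that open a new branch:
  "wxkcxkk" → 7 new (w, x, k, c, x, k, k)
  "wxkcwwcss" → prefix "wxkc" already present; 5 new (w, w, c, s, s)
  "wxxckssx" → prefix "wx" already present; 6 new (x, c, k, s, s, x)
  "wxkcwsxck" → prefix "wxkcw" already present; 4 new (s, x, c, k)
  "wxxkwwkws" → prefix "wxx" already present; 6 new (k, w, w, k, w, s)
  "wxskckw" → prefix "wx" already present; 5 new (s, k, c, k, w)
  "wxwcwk" → prefix "wx" already present; 4 new (w, c, w, k)
  "wxkc" → prefix "wxkc" already present; 0 new (none)
  "wxwcwkkxs" → prefix "wxwcwk" already present; 3 new (k, x, s)
  "wxkxwcwcx" → prefix "wxk" already present; 6 new (x, w, c, w, c, x)
  "wxwx" → prefix "wxw" already present; 1 new (x)
  "wxkxss" → prefix "wxkx" already present; 2 new (s, s)
  "wxkxw" → prefix "wxkxw" already present; 0 new (none)
Total nodes = 7 + 5 + 6 + 4 + 6 + 5 + 4 + 0 + 3 + 6 + 1 + 2 + 0 = 49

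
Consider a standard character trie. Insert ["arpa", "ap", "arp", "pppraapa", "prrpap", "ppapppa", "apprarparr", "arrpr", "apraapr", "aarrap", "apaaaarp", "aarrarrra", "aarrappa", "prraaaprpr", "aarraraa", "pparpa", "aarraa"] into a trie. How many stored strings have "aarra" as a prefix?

5

Filter for entries beginning with "aarra":
Words under "aarra": aarraa, aarrap, aarrappa, aarraraa, aarrarrra
Count: 5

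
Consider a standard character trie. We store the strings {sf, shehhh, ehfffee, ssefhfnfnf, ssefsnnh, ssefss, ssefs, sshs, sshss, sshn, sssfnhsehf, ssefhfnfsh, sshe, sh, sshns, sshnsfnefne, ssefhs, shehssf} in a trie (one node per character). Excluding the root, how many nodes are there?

Insert word by word; a character creates a node only if that edge doesn't already exist:
  "sf" → 2 new (s, f)
  "shehhh" → prefix "s" already present; 5 new (h, e, h, h, h)
  "ehfffee" → 7 new (e, h, f, f, f, e, e)
  "ssefhfnfnf" → prefix "s" already present; 9 new (s, e, f, h, f, n, f, n, f)
  "ssefsnnh" → prefix "ssef" already present; 4 new (s, n, n, h)
  "ssefss" → prefix "ssefs" already present; 1 new (s)
  "ssefs" → prefix "ssefs" already present; 0 new (none)
  "sshs" → prefix "ss" already present; 2 new (h, s)
  "sshss" → prefix "sshs" already present; 1 new (s)
  "sshn" → prefix "ssh" already present; 1 new (n)
  "sssfnhsehf" → prefix "ss" already present; 8 new (s, f, n, h, s, e, h, f)
  "ssefhfnfsh" → prefix "ssefhfnf" already present; 2 new (s, h)
  "sshe" → prefix "ssh" already present; 1 new (e)
  "sh" → prefix "sh" already present; 0 new (none)
  "sshns" → prefix "sshn" already present; 1 new (s)
  "sshnsfnefne" → prefix "sshns" already present; 6 new (f, n, e, f, n, e)
  "ssefhs" → prefix "ssefh" already present; 1 new (s)
  "shehssf" → prefix "sheh" already present; 3 new (s, s, f)
Total nodes = 2 + 5 + 7 + 9 + 4 + 1 + 0 + 2 + 1 + 1 + 8 + 2 + 1 + 0 + 1 + 6 + 1 + 3 = 54

54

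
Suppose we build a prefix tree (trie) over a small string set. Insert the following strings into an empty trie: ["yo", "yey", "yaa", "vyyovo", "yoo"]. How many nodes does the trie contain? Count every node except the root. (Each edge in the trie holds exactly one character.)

13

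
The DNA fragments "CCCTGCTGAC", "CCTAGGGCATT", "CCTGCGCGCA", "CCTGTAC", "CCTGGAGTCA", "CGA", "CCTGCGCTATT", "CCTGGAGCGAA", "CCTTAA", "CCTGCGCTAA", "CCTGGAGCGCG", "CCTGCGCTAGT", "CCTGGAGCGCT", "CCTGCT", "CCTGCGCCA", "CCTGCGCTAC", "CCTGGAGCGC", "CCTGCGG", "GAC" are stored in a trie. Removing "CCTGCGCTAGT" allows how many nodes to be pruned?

2

A node on "CCTGCGCTAGT"'s path can go only if nothing else ends at it or branches off below it.
The suffix "GT" (2 nodes) is used only by "CCTGCGCTAGT"; the node for "CCTGCGCTA" still has the child "T", so pruning stops there.
Nodes removed: 2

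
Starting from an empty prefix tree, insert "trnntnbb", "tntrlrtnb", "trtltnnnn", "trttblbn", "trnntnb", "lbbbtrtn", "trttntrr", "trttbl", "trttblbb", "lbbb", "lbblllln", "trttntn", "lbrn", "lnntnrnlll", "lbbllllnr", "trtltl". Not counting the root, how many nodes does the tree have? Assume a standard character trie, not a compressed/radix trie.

60

Count nodes per top-level branch (shared prefixes stored once):
  'l'-branch (lbbb, lbbbtrtn, lbblllln, lbbllllnr, lbrn, lnntnrnlll): 25 nodes
  't'-branch (tntrlrtnb, trnntnb, trnntnbb, trtltl, trtltnnnn, trttbl, trttblbb, trttblbn, trttntn, trttntrr): 35 nodes
Sum: 60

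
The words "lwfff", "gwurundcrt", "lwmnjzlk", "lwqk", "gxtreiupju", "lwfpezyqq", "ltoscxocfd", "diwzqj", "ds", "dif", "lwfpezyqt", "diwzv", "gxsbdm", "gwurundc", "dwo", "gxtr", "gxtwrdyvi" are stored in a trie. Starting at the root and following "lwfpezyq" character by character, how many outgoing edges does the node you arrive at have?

2

Walk "lwfpezyq" from the root, arriving at one node.
Distinct next characters after "lwfpezyq": q, t.
That node has 2 child edges.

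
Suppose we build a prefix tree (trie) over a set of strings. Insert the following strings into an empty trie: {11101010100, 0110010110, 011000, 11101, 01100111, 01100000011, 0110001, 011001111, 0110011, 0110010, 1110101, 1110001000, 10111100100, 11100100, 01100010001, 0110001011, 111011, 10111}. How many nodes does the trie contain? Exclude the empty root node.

57

Count nodes per top-level branch (shared prefixes stored once):
  '0'-branch (011000, 01100000011, 0110001, 01100010001, 0110001011, 0110010, 0110010110, 0110011, 01100111, 011001111): 26 nodes
  '1'-branch (10111, 10111100100, 1110001000, 11100100, 11101, 1110101, 11101010100, 111011): 31 nodes
Sum: 57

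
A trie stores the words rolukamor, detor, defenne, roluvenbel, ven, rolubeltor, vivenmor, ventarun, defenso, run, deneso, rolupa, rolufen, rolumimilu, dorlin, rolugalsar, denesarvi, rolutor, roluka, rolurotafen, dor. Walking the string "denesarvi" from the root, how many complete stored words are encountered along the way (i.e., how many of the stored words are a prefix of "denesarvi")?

Walk "denesarvi" from the root; an end-of-word marker is hit whenever a stored word is a prefix of "denesarvi".
Prefixes of the query that are stored words: "denesarvi"
Count: 1

1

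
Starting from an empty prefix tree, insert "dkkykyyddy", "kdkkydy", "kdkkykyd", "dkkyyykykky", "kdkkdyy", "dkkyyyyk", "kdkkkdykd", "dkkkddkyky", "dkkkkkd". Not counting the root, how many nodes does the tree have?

47

Insert word by word; a character creates a node only if that edge doesn't already exist:
  "dkkykyyddy" → 10 new (d, k, k, y, k, y, y, d, d, y)
  "kdkkydy" → 7 new (k, d, k, k, y, d, y)
  "kdkkykyd" → prefix "kdkky" already present; 3 new (k, y, d)
  "dkkyyykykky" → prefix "dkky" already present; 7 new (y, y, k, y, k, k, y)
  "kdkkdyy" → prefix "kdkk" already present; 3 new (d, y, y)
  "dkkyyyyk" → prefix "dkkyyy" already present; 2 new (y, k)
  "kdkkkdykd" → prefix "kdkk" already present; 5 new (k, d, y, k, d)
  "dkkkddkyky" → prefix "dkk" already present; 7 new (k, d, d, k, y, k, y)
  "dkkkkkd" → prefix "dkkk" already present; 3 new (k, k, d)
Total nodes = 10 + 7 + 3 + 7 + 3 + 2 + 5 + 7 + 3 = 47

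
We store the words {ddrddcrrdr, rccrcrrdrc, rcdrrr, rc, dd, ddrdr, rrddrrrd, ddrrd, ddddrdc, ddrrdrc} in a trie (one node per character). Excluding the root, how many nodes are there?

For each word, the new-node count is its length minus the longest prefix already in the trie:
  "ddrddcrrdr" → 10 new (d, d, r, d, d, c, r, r, d, r)
  "rccrcrrdrc" → 10 new (r, c, c, r, c, r, r, d, r, c)
  "rcdrrr" → prefix "rc" already present; 4 new (d, r, r, r)
  "rc" → prefix "rc" already present; 0 new (none)
  "dd" → prefix "dd" already present; 0 new (none)
  "ddrdr" → prefix "ddrd" already present; 1 new (r)
  "rrddrrrd" → prefix "r" already present; 7 new (r, d, d, r, r, r, d)
  "ddrrd" → prefix "ddr" already present; 2 new (r, d)
  "ddddrdc" → prefix "dd" already present; 5 new (d, d, r, d, c)
  "ddrrdrc" → prefix "ddrrd" already present; 2 new (r, c)
Total nodes = 10 + 10 + 4 + 0 + 0 + 1 + 7 + 2 + 5 + 2 = 41

41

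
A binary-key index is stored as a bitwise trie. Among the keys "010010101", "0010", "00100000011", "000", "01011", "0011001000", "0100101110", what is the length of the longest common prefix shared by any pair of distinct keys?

7

The deepest shared node is where two words last agree before diverging.
"010010101" and "0100101110" agree on "0100101" (7 characters) before diverging; nothing deeper is shared.
Longest shared-prefix length: 7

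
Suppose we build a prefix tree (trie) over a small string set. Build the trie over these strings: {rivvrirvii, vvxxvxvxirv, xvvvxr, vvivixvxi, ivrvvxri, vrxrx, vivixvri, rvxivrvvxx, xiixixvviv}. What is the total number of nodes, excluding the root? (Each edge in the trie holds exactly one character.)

71

Count nodes per top-level branch (shared prefixes stored once):
  'i'-branch (ivrvvxri): 8 nodes
  'r'-branch (rivvrirvii, rvxivrvvxx): 19 nodes
  'v'-branch (vivixvri, vrxrx, vvivixvxi, vvxxvxvxirv): 29 nodes
  'x'-branch (xiixixvviv, xvvvxr): 15 nodes
Sum: 71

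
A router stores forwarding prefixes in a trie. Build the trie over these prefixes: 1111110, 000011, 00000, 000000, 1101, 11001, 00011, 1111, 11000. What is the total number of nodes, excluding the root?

22

Count nodes per top-level branch (shared prefixes stored once):
  '0'-branch (00000, 000000, 000011, 00011): 10 nodes
  '1'-branch (11000, 11001, 1101, 1111, 1111110): 12 nodes
Sum: 22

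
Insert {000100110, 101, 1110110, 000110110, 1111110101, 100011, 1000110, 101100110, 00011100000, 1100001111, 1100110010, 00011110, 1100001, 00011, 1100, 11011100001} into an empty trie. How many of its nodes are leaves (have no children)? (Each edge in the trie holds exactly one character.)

11

A leaf is a node with no children — equivalently, the end of a word that is not a proper prefix of any other stored word.
Those words: "000100110", "000110110", "00011100000", "00011110", "1000110", "101100110", "1100001111", "1100110010", "11011100001", "1110110", "1111110101"
Leaf count: 11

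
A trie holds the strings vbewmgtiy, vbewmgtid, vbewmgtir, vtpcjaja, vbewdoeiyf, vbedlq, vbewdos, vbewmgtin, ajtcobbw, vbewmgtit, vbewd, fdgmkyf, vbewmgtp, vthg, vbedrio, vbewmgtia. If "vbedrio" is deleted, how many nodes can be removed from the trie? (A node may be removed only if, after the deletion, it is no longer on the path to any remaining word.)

3

After clearing the end-marker at "vbedrio", prune upward until reaching a node still needed by another word.
The suffix "rio" (3 nodes) is used only by "vbedrio"; the node for "vbed" still has the child "l", so pruning stops there.
Nodes removed: 3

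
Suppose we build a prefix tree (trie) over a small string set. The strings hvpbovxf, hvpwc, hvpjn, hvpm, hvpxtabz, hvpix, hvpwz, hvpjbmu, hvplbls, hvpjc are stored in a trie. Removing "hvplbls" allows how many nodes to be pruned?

Walk "hvplbls" from the leaf back toward the root, removing each node that no remaining word uses.
The suffix "lbls" (4 nodes) is used only by "hvplbls"; the node for "hvp" still has the child "b", so pruning stops there.
Nodes removed: 4

4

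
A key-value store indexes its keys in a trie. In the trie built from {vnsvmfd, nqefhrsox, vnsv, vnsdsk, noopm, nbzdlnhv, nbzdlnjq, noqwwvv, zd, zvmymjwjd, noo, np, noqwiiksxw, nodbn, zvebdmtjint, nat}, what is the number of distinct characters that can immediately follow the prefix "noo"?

1

Walk "noo" from the root, arriving at one node.
Characters that immediately follow "noo" among the stored strings: {p}.
That node has 1 child edge.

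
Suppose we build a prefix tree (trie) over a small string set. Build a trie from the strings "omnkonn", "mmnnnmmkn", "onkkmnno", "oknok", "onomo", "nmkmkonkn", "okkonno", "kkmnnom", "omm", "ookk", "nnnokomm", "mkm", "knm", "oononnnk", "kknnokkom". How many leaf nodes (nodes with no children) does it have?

15

Leaves are exactly the stored words that no other stored word extends.
Those words: "kkmnnom", "kknnokkom", "knm", "mkm", "mmnnnmmkn", "nmkmkonkn", "nnnokomm", "okkonno", "oknok", "omm", "omnkonn", "onkkmnno", "onomo", "ookk", "oononnnk"
Leaf count: 15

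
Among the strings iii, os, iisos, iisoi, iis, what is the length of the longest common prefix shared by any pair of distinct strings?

The deepest shared node is where two words last agree before diverging.
"iisoi" and "iisos" agree on "iiso" (4 characters) before diverging; nothing deeper is shared.
Longest shared-prefix length: 4

4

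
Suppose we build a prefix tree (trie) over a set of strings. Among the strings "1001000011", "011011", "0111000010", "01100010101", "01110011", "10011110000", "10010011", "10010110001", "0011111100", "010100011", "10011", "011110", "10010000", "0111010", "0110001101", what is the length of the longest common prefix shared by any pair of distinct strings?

8

Equivalently: take the maximum, over all pairs, of their longest common prefix length.
"10010000" and "1001000011" agree on "10010000" (8 characters) before diverging; nothing deeper is shared.
Longest shared-prefix length: 8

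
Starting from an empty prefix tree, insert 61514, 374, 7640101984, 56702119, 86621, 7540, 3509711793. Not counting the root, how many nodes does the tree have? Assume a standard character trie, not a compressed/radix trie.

Count nodes per top-level branch (shared prefixes stored once):
  '3'-branch (3509711793, 374): 12 nodes
  '5'-branch (56702119): 8 nodes
  '6'-branch (61514): 5 nodes
  '7'-branch (7540, 7640101984): 13 nodes
  '8'-branch (86621): 5 nodes
Sum: 43

43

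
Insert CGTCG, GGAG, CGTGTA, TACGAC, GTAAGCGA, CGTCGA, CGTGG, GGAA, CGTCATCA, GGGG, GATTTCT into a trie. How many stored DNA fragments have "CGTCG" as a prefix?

2

Walk to "CGTCG"; the words in its subtree are exactly those with that prefix.
Matches: "CGTCG", "CGTCGA"
Count: 2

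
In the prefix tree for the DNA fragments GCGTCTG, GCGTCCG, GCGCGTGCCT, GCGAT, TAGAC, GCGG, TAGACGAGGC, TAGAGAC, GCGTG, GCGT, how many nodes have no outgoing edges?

8

Leaves are exactly the stored words that no other stored word extends.
Those words: "GCGAT", "GCGCGTGCCT", "GCGG", "GCGTCCG", "GCGTCTG", "GCGTG", "TAGACGAGGC", "TAGAGAC"
Leaf count: 8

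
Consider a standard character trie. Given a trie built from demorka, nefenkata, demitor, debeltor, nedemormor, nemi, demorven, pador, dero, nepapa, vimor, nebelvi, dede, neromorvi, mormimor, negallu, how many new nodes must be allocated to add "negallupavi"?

4

"negallu" is already a path in the trie; the remaining "pavi" must be added.
So 11 − 7 = 4 new nodes.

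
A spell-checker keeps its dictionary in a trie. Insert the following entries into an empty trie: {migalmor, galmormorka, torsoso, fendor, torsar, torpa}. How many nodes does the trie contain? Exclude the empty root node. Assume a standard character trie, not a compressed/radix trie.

Trie structure (* marks end of a word):
(root)
├─ f
│  └─ e
│     └─ n
│        └─ d
│           └─ o
│              └─ r *
├─ g
│  └─ a
│     └─ l
│        └─ m
│           └─ o
│              └─ r
│                 └─ m
│                    └─ o
│                       └─ r
│                          └─ k
│                             └─ a *
├─ m
│  └─ i
│     └─ g
│        └─ a
│           └─ l
│              └─ m
│                 └─ o
│                    └─ r *
└─ t
   └─ o
      └─ r
         ├─ p
         │  └─ a *
         └─ s
            ├─ a
            │  └─ r *
            └─ o
               └─ s
                  └─ o *
Counting every labelled node above: 36.

36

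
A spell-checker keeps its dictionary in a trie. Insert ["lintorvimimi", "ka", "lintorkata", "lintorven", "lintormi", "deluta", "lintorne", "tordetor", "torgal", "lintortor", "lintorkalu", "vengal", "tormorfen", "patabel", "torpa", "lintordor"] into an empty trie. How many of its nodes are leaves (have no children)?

16

Leaves are exactly the stored words that no other stored word extends.
Those words: "deluta", "ka", "lintordor", "lintorkalu", "lintorkata", "lintormi", "lintorne", "lintortor", "lintorven", "lintorvimimi", "patabel", "tordetor", "torgal", "tormorfen", "torpa", "vengal"
Leaf count: 16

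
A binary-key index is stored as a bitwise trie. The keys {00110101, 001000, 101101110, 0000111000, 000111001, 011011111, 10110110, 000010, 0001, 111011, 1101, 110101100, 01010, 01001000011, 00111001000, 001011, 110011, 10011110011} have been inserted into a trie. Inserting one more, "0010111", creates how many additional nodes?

"001011" is already a path in the trie; the remaining "1" must be added.
Each of the 1 remaining characters creates one node.

1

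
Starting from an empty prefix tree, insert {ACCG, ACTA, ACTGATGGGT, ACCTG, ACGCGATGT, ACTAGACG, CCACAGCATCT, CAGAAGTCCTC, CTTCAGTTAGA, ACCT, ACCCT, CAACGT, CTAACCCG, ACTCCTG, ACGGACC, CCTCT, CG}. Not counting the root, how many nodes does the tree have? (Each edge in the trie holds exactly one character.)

81

Trace insertions, counting only characters that open a new branch:
  "ACCG" → 4 new (A, C, C, G)
  "ACTA" → prefix "AC" already present; 2 new (T, A)
  "ACTGATGGGT" → prefix "ACT" already present; 7 new (G, A, T, G, G, G, T)
  "ACCTG" → prefix "ACC" already present; 2 new (T, G)
  "ACGCGATGT" → prefix "AC" already present; 7 new (G, C, G, A, T, G, T)
  "ACTAGACG" → prefix "ACTA" already present; 4 new (G, A, C, G)
  "CCACAGCATCT" → 11 new (C, C, A, C, A, G, C, A, T, C, T)
  "CAGAAGTCCTC" → prefix "C" already present; 10 new (A, G, A, A, G, T, C, C, T, C)
  "CTTCAGTTAGA" → prefix "C" already present; 10 new (T, T, C, A, G, T, T, A, G, A)
  "ACCT" → prefix "ACCT" already present; 0 new (none)
  "ACCCT" → prefix "ACC" already present; 2 new (C, T)
  "CAACGT" → prefix "CA" already present; 4 new (A, C, G, T)
  "CTAACCCG" → prefix "CT" already present; 6 new (A, A, C, C, C, G)
  "ACTCCTG" → prefix "ACT" already present; 4 new (C, C, T, G)
  "ACGGACC" → prefix "ACG" already present; 4 new (G, A, C, C)
  "CCTCT" → prefix "CC" already present; 3 new (T, C, T)
  "CG" → prefix "C" already present; 1 new (G)
Total nodes = 4 + 2 + 7 + 2 + 7 + 4 + 11 + 10 + 10 + 0 + 2 + 4 + 6 + 4 + 4 + 3 + 1 = 81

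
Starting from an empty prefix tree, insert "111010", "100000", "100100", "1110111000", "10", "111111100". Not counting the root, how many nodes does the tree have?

Insert word by word; a character creates a node only if that edge doesn't already exist:
  "111010" → 6 new (1, 1, 1, 0, 1, 0)
  "100000" → prefix "1" already present; 5 new (0, 0, 0, 0, 0)
  "100100" → prefix "100" already present; 3 new (1, 0, 0)
  "1110111000" → prefix "11101" already present; 5 new (1, 1, 0, 0, 0)
  "10" → prefix "10" already present; 0 new (none)
  "111111100" → prefix "111" already present; 6 new (1, 1, 1, 1, 0, 0)
Total nodes = 6 + 5 + 3 + 5 + 0 + 6 = 25

25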